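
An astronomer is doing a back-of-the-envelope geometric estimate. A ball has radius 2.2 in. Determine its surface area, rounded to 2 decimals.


Shape: sphere
Radius r = 2.2 in
Formula: SA = 4 * pi * r^2
r^2 = 4.84
SA = 4 * pi * 4.84
SA = 19.36 * pi
SA = 60.82
60.82 in^2


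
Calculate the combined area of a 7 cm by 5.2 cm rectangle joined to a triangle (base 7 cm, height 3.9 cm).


Composite shape: rectangle + triangle
Rectangle area = 7 * 5.2 = 36.4
Triangle area = 0.5 * 7 * 3.9 = 13.65
Total = 36.4 + 13.65
Total = 50.05
50.05 cm^2


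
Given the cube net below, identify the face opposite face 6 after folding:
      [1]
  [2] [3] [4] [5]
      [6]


Net: cross layout. Take square 3 as the base (bottom).
Fold the four squares in the horizontal row up around 3: 2 -> left, 4 -> right, 5 wraps to the top.
Fold 1 and 6 up from 3: 1 -> back, 6 -> front.
Opposite pairs are therefore: (1, 6), (2, 4), (3, 5).
Face 6 is opposite face 1.
face 1


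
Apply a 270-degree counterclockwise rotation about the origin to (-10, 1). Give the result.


Transformation: rotation about the origin
Original point: (-10, 1)
Rule for 270 deg counterclockwise: (x, y) -> (y, -x)
Apply: (-10, 1) -> (1, 10)
(1, 10)


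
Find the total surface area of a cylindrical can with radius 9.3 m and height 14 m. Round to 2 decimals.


Shape: closed cylinder
Radius r = 9.3 m, Height h = 14 m
Formula: SA = 2*pi*r^2 + 2*pi*r*h = 2*pi*r*(r + h)
r + h = 23.3
2 * r * (r + h) = 2 * 9.3 * 23.3 = 433.38
SA = 433.38 * pi
SA = 1361.5
1361.5 m^2


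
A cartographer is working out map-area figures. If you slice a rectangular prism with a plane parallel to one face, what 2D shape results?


Solid: rectangular prism
Cutting plane: parallel to one face
Visualize the intersection of the plane with the solid's surface.
The boundary of the cut region is a rectangle.
rectangle


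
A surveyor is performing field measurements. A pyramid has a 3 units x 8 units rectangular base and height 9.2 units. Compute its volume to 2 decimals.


Shape: rectangular pyramid
Base: 3 units x 8 units, Height h = 9.2 units
Formula: V = (1/3) * base_area * h
base_area = 3 * 8 = 24
base_area * h = 24 * 9.2 = 220.8
V = 220.8 / 3
V = 73.6
73.6 units^3


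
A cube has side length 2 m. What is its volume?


Shape: cube
Side s = 2 m
Formula: V = s^3
V = 2 * 2 * 2
V = 4 * 2
V = 8
8 m^3


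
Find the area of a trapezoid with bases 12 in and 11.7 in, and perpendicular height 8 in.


Shape: trapezoid
Parallel sides a = 12 in, b = 11.7 in; Height h = 8 in
Formula: A = (a + b) * h / 2
a + b = 12 + 11.7 = 23.7
A = 23.7 * 8 / 2
A = 189.6 / 2
A = 94.8
94.8 in^2


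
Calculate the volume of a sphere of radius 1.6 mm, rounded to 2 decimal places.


Shape: sphere
Radius r = 1.6 mm
Formula: V = (4/3) * pi * r^3
r^3 = 4.096
(4/3) * 4.096 = 5.461333
V = 5.461333 * pi
V = 17.16
17.16 mm^3


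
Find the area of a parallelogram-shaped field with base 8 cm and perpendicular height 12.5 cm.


Shape: parallelogram
Base b = 8 cm, Height h = 12.5 cm
Formula: A = b * h
A = 8 * 12.5
A = 100
100 cm^2


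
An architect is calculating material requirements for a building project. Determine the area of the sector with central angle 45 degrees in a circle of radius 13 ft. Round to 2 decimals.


Shape: circular sector
Radius r = 13 ft, Angle = 45 degrees
Formula: A = (angle/360) * pi * r^2
r^2 = 169
Fraction of circle = 45/360
A = (45/360) * pi * 169
A = 21.125 * pi
A = 66.37
66.37 ft^2


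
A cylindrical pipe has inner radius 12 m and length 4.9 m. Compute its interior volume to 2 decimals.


Shape: cylinder
Radius r = 12 m, Height h = 4.9 m
Formula: V = pi * r^2 * h
r^2 = 144
V = pi * 144 * 4.9
V = 705.6 * pi
V = 2216.71
2216.71 m^3


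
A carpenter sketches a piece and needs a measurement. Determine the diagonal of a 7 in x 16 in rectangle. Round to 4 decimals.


Shape: rectangle (diagonal via Pythagoras)
Sides: 7 in and 16 in
Formula: d = sqrt(l^2 + w^2)
l^2 = 49, w^2 = 256
l^2 + w^2 = 305
d = sqrt(305)
d = 17.4642
17.4642 in


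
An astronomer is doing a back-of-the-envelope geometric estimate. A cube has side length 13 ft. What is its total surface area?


Shape: cube
Side s = 13 ft
A cube has 6 square faces.
Formula: SA = 6 * s^2
s^2 = 169
SA = 6 * 169
SA = 1014
1014 ft^2


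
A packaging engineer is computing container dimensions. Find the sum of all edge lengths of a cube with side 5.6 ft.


Shape: cube
Side s = 5.6 ft
A cube has 12 edges, all equal.
Formula: total edge length = 12 * s
Total = 12 * 5.6
Total = 67.2
67.2 ft


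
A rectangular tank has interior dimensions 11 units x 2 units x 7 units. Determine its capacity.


Shape: rectangular prism
l = 11 units, w = 2 units, h = 7 units
Formula: V = l * w * h
V = 11 * 2 * 7
V = 22 * 7
V = 154
154 units^3


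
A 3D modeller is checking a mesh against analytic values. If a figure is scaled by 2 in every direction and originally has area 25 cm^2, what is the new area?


Linear scale factor k = 2
Original area = 25 cm^2
Rule: under a linear scaling by k, areas scale by k^2.
k^2 = 2^2 = 4
New area = 25 * 4
New area = 100
100 cm^2


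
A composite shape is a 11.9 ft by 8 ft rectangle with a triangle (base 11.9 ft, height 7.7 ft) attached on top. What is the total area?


Composite shape: rectangle + triangle
Rectangle area = 11.9 * 8 = 95.2
Triangle area = 0.5 * 11.9 * 7.7 = 45.815
Total = 95.2 + 45.815
Total = 141.015
141.015 ft^2


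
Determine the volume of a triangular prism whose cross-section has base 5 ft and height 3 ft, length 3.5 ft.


Shape: triangular prism
Triangle base = 5 ft, triangle height = 3 ft, prism length L = 3.5 ft
Formula: V = (1/2 * b * h_tri) * L
Cross-section area = 0.5 * 5 * 3 = 7.5
V = 7.5 * 3.5
V = 26.25
26.25 ft^3


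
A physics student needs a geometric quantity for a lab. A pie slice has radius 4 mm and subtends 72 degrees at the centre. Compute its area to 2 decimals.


Shape: circular sector
Radius r = 4 mm, Angle = 72 degrees
Formula: A = (angle/360) * pi * r^2
r^2 = 16
Fraction of circle = 72/360
A = (72/360) * pi * 16
A = 3.2 * pi
A = 10.05
10.05 mm^2


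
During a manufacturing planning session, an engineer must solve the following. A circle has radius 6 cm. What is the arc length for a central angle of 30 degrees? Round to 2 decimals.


Shape: circular arc
Radius r = 6 cm, Angle = 30 degrees
Formula: L = (angle/360) * 2 * pi * r
2 * pi * r = 12 * pi
L = (30/360) * 12 * pi
L = 1 * pi
L = 3.14
3.14 cm


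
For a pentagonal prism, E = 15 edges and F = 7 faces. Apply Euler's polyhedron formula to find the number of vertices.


Polyhedron: pentagonal prism
Euler's formula for convex polyhedra: V - E + F = 2
Given: E = 15 edges and F = 7 faces
Solve for V:
V = 2 + E - F = 2 + 15 - 7 = 10
10 vertices


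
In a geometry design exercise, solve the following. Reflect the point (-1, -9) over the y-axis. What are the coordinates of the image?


Transformation: reflection
Original point: (-1, -9)
Rule for reflection over the y-axis: (x, y) -> (-x, y)
Apply: (-1, -9) -> (1, -9)
(1, -9)


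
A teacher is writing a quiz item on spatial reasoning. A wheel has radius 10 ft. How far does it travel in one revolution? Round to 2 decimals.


Shape: circle
Radius r = 10 ft
Formula: C = 2 * pi * r
C = 2 * pi * 10
C = 20 * pi
C = 62.83
62.83 ft


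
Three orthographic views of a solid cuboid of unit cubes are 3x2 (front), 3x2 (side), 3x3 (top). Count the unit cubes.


Orthographic views of a solid rectangular block:
Front view 3 x 2 -> length = 3, height = 2
Side view 3 x 2 -> width = 3, height = 2 (consistent)
Top view 3 x 3 -> confirms length = 3, width = 3
The block is 3 x 3 x 2.
Total unit cubes = 3 * 3 * 2 = 18
18 unit cubes


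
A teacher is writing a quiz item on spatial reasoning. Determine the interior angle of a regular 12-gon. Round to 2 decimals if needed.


Shape: regular dodecagon (12 sides)
Formula: interior angle = (n - 2) * 180 / n
(n - 2) = 10
(n - 2) * 180 = 1800
angle = 1800 / 12
angle = 150
150 degrees


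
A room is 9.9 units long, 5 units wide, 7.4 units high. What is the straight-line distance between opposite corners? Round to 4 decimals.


Shape: rectangular box (space diagonal)
l = 9.9 units, w = 5 units, h = 7.4 units
Visualize: the diagonal of the base, then a right triangle with that diagonal and the height.
Formula: d = sqrt(l^2 + w^2 + h^2)
l^2 + w^2 + h^2 = 98.01 + 25 + 54.76 = 177.77
d = sqrt(177.77)
d = 13.333
13.333 units


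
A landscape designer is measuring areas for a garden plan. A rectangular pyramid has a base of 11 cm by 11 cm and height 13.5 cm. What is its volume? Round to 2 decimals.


Shape: rectangular pyramid
Base: 11 cm x 11 cm, Height h = 13.5 cm
Formula: V = (1/3) * base_area * h
base_area = 11 * 11 = 121
base_area * h = 121 * 13.5 = 1633.5
V = 1633.5 / 3
V = 544.5
544.5 cm^3


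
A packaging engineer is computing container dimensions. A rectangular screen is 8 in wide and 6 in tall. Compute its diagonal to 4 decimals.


Shape: rectangle (diagonal via Pythagoras)
Sides: 8 in and 6 in
Formula: d = sqrt(l^2 + w^2)
l^2 = 64, w^2 = 36
l^2 + w^2 = 100
d = sqrt(100)
d = 10.0
10 in


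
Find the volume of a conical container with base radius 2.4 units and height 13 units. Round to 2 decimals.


Shape: cone
Radius r = 2.4 units, Height h = 13 units
Formula: V = (1/3) * pi * r^2 * h
r^2 = 5.76
pi * r^2 * h = pi * 5.76 * 13 = 74.88 * pi
V = 74.88 * pi / 3
V = 78.41
78.41 units^3


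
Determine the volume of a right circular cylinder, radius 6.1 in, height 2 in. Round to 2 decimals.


Shape: cylinder
Radius r = 6.1 in, Height h = 2 in
Formula: V = pi * r^2 * h
r^2 = 37.21
V = pi * 37.21 * 2
V = 74.42 * pi
V = 233.8
233.8 in^3


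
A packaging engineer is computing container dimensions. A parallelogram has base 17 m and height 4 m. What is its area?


Shape: parallelogram
Base b = 17 m, Height h = 4 m
Formula: A = b * h
A = 17 * 4
A = 68
68 m^2


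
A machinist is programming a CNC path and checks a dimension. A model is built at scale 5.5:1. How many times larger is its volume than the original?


Linear scale factor k = 5.5
Rule: under a linear scaling by k, volumes scale by k^3.
k^3 = 5.5 * 5.5 * 5.5
k^3 = 30.25 * 5.5
k^3 = 166.375
Volume scales by a factor of 166.375.
166.375 (dimensionless)


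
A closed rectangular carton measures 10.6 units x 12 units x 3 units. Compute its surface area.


Shape: rectangular prism
l = 10.6 units, w = 12 units, h = 3 units
Formula: SA = 2(lw + lh + wh)
lw = 127.2, lh = 31.8, wh = 36
lw + lh + wh = 195
SA = 2 * 195
SA = 390
390 units^2


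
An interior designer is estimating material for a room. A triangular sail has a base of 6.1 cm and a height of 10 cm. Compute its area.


Shape: triangle
Base b = 6.1 cm, Height h = 10 cm
Formula: A = (1/2) * b * h
A = 0.5 * 6.1 * 10
A = 0.5 * 61
A = 30.5
30.5 cm^2


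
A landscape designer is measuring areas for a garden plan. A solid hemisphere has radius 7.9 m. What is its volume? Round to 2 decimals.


Shape: hemisphere (half of a sphere)
Radius r = 7.9 m
Formula: V = (1/2) * (4/3) * pi * r^3 = (2/3) * pi * r^3
r^3 = 493.039
(2/3) * 493.039 = 328.692667
V = 328.692667 * pi
V = 1032.62
1032.62 m^3


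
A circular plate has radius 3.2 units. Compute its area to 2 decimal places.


Shape: circle
Radius r = 3.2 units
Formula: A = pi * r^2
r^2 = 3.2^2 = 10.24
A = pi * 10.24
A = 32.17
32.17 units^2


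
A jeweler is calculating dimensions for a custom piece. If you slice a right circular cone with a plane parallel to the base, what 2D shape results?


Solid: right circular cone
Cutting plane: parallel to the base
Visualize the intersection of the plane with the solid's surface.
The boundary of the cut region is a circle.
circle


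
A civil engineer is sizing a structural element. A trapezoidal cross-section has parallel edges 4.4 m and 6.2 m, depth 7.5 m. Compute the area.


Shape: trapezoid
Parallel sides a = 4.4 m, b = 6.2 m; Height h = 7.5 m
Formula: A = (a + b) * h / 2
a + b = 4.4 + 6.2 = 10.6
A = 10.6 * 7.5 / 2
A = 79.5 / 2
A = 39.75
39.75 m^2


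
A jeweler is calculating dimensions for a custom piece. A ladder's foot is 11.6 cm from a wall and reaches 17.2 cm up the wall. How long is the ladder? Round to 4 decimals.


Shape: right triangle
Legs a = 11.6 cm, b = 17.2 cm
Formula: c = sqrt(a^2 + b^2)
a^2 = 134.56, b^2 = 295.84
a^2 + b^2 = 430.4
c = sqrt(430.4)
c = 20.7461
20.7461 cm


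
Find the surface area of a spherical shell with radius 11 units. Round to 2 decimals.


Shape: sphere
Radius r = 11 units
Formula: SA = 4 * pi * r^2
r^2 = 121
SA = 4 * pi * 121
SA = 484 * pi
SA = 1520.53
1520.53 units^2


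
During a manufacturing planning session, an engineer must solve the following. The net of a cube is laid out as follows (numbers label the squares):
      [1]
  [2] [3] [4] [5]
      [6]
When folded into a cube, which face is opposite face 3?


Net: cross layout. Take square 3 as the base (bottom).
Fold the four squares in the horizontal row up around 3: 2 -> left, 4 -> right, 5 wraps to the top.
Fold 1 and 6 up from 3: 1 -> back, 6 -> front.
Opposite pairs are therefore: (1, 6), (2, 4), (3, 5).
Face 3 is opposite face 5.
face 5


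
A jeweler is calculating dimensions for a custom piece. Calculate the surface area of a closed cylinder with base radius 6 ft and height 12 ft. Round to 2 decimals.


Shape: closed cylinder
Radius r = 6 ft, Height h = 12 ft
Formula: SA = 2*pi*r^2 + 2*pi*r*h = 2*pi*r*(r + h)
r + h = 18
2 * r * (r + h) = 2 * 6 * 18 = 216
SA = 216 * pi
SA = 678.58
678.58 ft^2


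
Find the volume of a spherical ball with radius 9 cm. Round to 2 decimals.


Shape: sphere
Radius r = 9 cm
Formula: V = (4/3) * pi * r^3
r^3 = 729
(4/3) * 729 = 972
V = 972 * pi
V = 3053.63
3053.63 cm^3


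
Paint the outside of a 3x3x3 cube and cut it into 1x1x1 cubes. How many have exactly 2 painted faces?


Large cube: 3 x 3 x 3, cut into unit cubes.
n = 3, so n - 2 = 1
Cubes with 2 painted faces lie along the edges, excluding corners.
A cube has 12 edges; each contributes (n - 2) = 1 such cubes.
Count = 12 * 1 = 12
12 unit cubes


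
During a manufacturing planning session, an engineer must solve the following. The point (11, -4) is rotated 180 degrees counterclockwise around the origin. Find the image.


Transformation: rotation about the origin
Original point: (11, -4)
Rule for 180 deg: (x, y) -> (-x, -y)
Apply: (11, -4) -> (-11, 4)
(-11, 4)


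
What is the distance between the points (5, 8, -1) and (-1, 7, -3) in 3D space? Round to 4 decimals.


3D distance between two points
P1 = (5, 8, -1), P2 = (-1, 7, -3)
Formula: d = sqrt((x2-x1)^2 + (y2-y1)^2 + (z2-z1)^2)
dx = -1 - 5 = -6
dy = 7 - 8 = -1
dz = -3 - -1 = -2
dx^2 + dy^2 + dz^2 = 36 + 1 + 4 = 41
d = sqrt(41)
d = 6.4031
6.4031 units


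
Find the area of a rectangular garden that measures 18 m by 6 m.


Shape: rectangle
Length l = 18 m, Width w = 6 m
Formula: A = l * w
A = 18 * 6
A = 108
108 m^2


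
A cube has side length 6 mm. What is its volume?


Shape: cube
Side s = 6 mm
Formula: V = s^3
V = 6 * 6 * 6
V = 36 * 6
V = 216
216 mm^3


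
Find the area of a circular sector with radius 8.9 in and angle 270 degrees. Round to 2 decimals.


Shape: circular sector
Radius r = 8.9 in, Angle = 270 degrees
Formula: A = (angle/360) * pi * r^2
r^2 = 79.21
Fraction of circle = 270/360
A = (270/360) * pi * 79.21
A = 59.4075 * pi
A = 186.63
186.63 in^2


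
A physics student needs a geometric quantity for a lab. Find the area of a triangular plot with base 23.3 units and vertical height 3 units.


Shape: triangle
Base b = 23.3 units, Height h = 3 units
Formula: A = (1/2) * b * h
A = 0.5 * 23.3 * 3
A = 0.5 * 69.9
A = 34.95
34.95 units^2


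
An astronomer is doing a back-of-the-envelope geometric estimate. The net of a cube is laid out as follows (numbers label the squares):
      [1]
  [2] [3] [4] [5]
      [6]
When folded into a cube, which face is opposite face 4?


Net: cross layout. Take square 3 as the base (bottom).
Fold the four squares in the horizontal row up around 3: 2 -> left, 4 -> right, 5 wraps to the top.
Fold 1 and 6 up from 3: 1 -> back, 6 -> front.
Opposite pairs are therefore: (1, 6), (2, 4), (3, 5).
Face 4 is opposite face 2.
face 2


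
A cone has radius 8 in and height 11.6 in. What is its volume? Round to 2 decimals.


Shape: cone
Radius r = 8 in, Height h = 11.6 in
Formula: V = (1/3) * pi * r^2 * h
r^2 = 64
pi * r^2 * h = pi * 64 * 11.6 = 742.4 * pi
V = 742.4 * pi / 3
V = 777.44
777.44 in^3


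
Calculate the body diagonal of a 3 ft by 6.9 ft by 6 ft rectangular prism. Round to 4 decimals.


Shape: rectangular box (space diagonal)
l = 3 ft, w = 6.9 ft, h = 6 ft
Visualize: the diagonal of the base, then a right triangle with that diagonal and the height.
Formula: d = sqrt(l^2 + w^2 + h^2)
l^2 + w^2 + h^2 = 9 + 47.61 + 36 = 92.61
d = sqrt(92.61)
d = 9.6234
9.6234 ft


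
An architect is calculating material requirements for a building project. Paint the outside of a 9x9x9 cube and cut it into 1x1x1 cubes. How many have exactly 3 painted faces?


Large cube: 9 x 9 x 9, cut into unit cubes.
Cubes with 3 painted faces are at the corners. A cube always has 8 corners.
Count = 8
8 unit cubes


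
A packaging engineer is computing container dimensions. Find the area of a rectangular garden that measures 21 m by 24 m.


Shape: rectangle
Length l = 21 m, Width w = 24 m
Formula: A = l * w
A = 21 * 24
A = 504
504 m^2


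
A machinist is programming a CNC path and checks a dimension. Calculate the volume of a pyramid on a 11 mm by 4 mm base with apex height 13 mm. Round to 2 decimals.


Shape: rectangular pyramid
Base: 11 mm x 4 mm, Height h = 13 mm
Formula: V = (1/3) * base_area * h
base_area = 11 * 4 = 44
base_area * h = 44 * 13 = 572
V = 572 / 3
V = 190.67
190.67 mm^3


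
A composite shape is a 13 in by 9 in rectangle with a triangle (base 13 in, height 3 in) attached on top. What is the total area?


Composite shape: rectangle + triangle
Rectangle area = 13 * 9 = 117
Triangle area = 0.5 * 13 * 3 = 19.5
Total = 117 + 19.5
Total = 136.5
136.5 in^2


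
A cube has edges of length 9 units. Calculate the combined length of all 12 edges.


Shape: cube
Side s = 9 units
A cube has 12 edges, all equal.
Formula: total edge length = 12 * s
Total = 12 * 9
Total = 108
108 units


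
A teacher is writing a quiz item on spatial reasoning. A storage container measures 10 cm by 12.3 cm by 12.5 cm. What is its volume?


Shape: rectangular prism
l = 10 cm, w = 12.3 cm, h = 12.5 cm
Formula: V = l * w * h
V = 10 * 12.3 * 12.5
V = 123 * 12.5
V = 1537.5
1537.5 cm^3


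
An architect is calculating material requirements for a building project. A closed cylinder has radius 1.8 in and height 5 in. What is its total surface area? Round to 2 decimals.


Shape: closed cylinder
Radius r = 1.8 in, Height h = 5 in
Formula: SA = 2*pi*r^2 + 2*pi*r*h = 2*pi*r*(r + h)
r + h = 6.8
2 * r * (r + h) = 2 * 1.8 * 6.8 = 24.48
SA = 24.48 * pi
SA = 76.91
76.91 in^2


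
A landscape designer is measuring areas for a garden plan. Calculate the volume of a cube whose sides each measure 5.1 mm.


Shape: cube
Side s = 5.1 mm
Formula: V = s^3
V = 5.1 * 5.1 * 5.1
V = 26.01 * 5.1
V = 132.651
132.651 mm^3


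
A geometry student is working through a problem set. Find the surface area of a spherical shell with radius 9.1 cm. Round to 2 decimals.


Shape: sphere
Radius r = 9.1 cm
Formula: SA = 4 * pi * r^2
r^2 = 82.81
SA = 4 * pi * 82.81
SA = 331.24 * pi
SA = 1040.62
1040.62 cm^2


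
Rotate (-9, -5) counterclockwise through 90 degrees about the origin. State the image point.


Transformation: rotation about the origin
Original point: (-9, -5)
Rule for 90 deg counterclockwise: (x, y) -> (-y, x)
Apply: (-9, -5) -> (5, -9)
(5, -9)


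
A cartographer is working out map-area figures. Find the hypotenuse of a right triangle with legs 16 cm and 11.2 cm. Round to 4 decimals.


Shape: right triangle
Legs a = 16 cm, b = 11.2 cm
Formula: c = sqrt(a^2 + b^2)
a^2 = 256, b^2 = 125.44
a^2 + b^2 = 381.44
c = sqrt(381.44)
c = 19.5305
19.5305 cm


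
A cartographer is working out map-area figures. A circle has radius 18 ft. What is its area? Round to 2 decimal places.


Shape: circle
Radius r = 18 ft
Formula: A = pi * r^2
r^2 = 18^2 = 324
A = pi * 324
A = 1017.88
1017.88 ft^2


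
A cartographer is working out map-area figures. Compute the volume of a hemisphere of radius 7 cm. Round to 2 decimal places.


Shape: hemisphere (half of a sphere)
Radius r = 7 cm
Formula: V = (1/2) * (4/3) * pi * r^3 = (2/3) * pi * r^3
r^3 = 343
(2/3) * 343 = 228.666667
V = 228.666667 * pi
V = 718.38
718.38 cm^3


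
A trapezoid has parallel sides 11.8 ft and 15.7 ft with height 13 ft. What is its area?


Shape: trapezoid
Parallel sides a = 11.8 ft, b = 15.7 ft; Height h = 13 ft
Formula: A = (a + b) * h / 2
a + b = 11.8 + 15.7 = 27.5
A = 27.5 * 13 / 2
A = 357.5 / 2
A = 178.75
178.75 ft^2


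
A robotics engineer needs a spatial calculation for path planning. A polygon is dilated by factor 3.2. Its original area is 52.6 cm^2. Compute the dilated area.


Linear scale factor k = 3.2
Original area = 52.6 cm^2
Rule: under a linear scaling by k, areas scale by k^2.
k^2 = 3.2^2 = 10.24
New area = 52.6 * 10.24
New area = 538.624
538.624 cm^2


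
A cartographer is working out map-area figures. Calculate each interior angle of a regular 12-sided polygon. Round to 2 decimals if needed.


Shape: regular dodecagon (12 sides)
Formula: interior angle = (n - 2) * 180 / n
(n - 2) = 10
(n - 2) * 180 = 1800
angle = 1800 / 12
angle = 150
150 degrees


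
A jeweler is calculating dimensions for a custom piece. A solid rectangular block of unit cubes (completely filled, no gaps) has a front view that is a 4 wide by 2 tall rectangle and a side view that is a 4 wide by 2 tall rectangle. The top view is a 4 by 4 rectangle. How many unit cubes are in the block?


Orthographic views of a solid rectangular block:
Front view 4 x 2 -> length = 4, height = 2
Side view 4 x 2 -> width = 4, height = 2 (consistent)
Top view 4 x 4 -> confirms length = 4, width = 4
The block is 4 x 4 x 2.
Total unit cubes = 4 * 4 * 2 = 32
32 unit cubes


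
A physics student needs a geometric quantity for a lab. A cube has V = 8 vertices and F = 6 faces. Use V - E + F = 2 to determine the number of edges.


Polyhedron: cube
Euler's formula for convex polyhedra: V - E + F = 2
Given: V = 8 vertices and F = 6 faces
Solve for E:
E = V + F - 2 = 8 + 6 - 2 = 12
12 edges


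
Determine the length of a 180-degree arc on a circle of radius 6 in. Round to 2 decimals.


Shape: circular arc
Radius r = 6 in, Angle = 180 degrees
Formula: L = (angle/360) * 2 * pi * r
2 * pi * r = 12 * pi
L = (180/360) * 12 * pi
L = 6 * pi
L = 18.85
18.85 in


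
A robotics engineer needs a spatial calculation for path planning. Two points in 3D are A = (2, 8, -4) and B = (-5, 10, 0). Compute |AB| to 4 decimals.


3D distance between two points
P1 = (2, 8, -4), P2 = (-5, 10, 0)
Formula: d = sqrt((x2-x1)^2 + (y2-y1)^2 + (z2-z1)^2)
dx = -5 - 2 = -7
dy = 10 - 8 = 2
dz = 0 - -4 = 4
dx^2 + dy^2 + dz^2 = 49 + 4 + 16 = 69
d = sqrt(69)
d = 8.3066
8.3066 units


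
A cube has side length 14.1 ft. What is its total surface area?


Shape: cube
Side s = 14.1 ft
A cube has 6 square faces.
Formula: SA = 6 * s^2
s^2 = 198.81
SA = 6 * 198.81
SA = 1192.86
1192.86 ft^2


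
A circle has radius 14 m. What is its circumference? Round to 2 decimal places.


Shape: circle
Radius r = 14 m
Formula: C = 2 * pi * r
C = 2 * pi * 14
C = 28 * pi
C = 87.96
87.96 m


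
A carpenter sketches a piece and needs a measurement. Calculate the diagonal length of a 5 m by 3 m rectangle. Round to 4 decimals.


Shape: rectangle (diagonal via Pythagoras)
Sides: 5 m and 3 m
Formula: d = sqrt(l^2 + w^2)
l^2 = 25, w^2 = 9
l^2 + w^2 = 34
d = sqrt(34)
d = 5.831
5.831 m


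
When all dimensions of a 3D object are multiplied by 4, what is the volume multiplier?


Linear scale factor k = 4
Rule: under a linear scaling by k, volumes scale by k^3.
k^3 = 4 * 4 * 4
k^3 = 16 * 4
k^3 = 64
Volume scales by a factor of 64.
64 (dimensionless)


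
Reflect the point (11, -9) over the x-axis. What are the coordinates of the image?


Transformation: reflection
Original point: (11, -9)
Rule for reflection over the x-axis: (x, y) -> (x, -y)
Apply: (11, -9) -> (11, 9)
(11, 9)


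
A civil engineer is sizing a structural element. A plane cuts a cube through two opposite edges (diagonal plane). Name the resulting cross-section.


Solid: cube
Cutting plane: through two opposite edges (diagonal plane)
Visualize the intersection of the plane with the solid's surface.
The boundary of the cut region is a rectangle.
rectangle


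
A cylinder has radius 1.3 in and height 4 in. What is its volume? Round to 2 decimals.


Shape: cylinder
Radius r = 1.3 in, Height h = 4 in
Formula: V = pi * r^2 * h
r^2 = 1.69
V = pi * 1.69 * 4
V = 6.76 * pi
V = 21.24
21.24 in^3


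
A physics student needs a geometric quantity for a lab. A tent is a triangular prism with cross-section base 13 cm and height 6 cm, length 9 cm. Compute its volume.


Shape: triangular prism
Triangle base = 13 cm, triangle height = 6 cm, prism length L = 9 cm
Formula: V = (1/2 * b * h_tri) * L
Cross-section area = 0.5 * 13 * 6 = 39
V = 39 * 9
V = 351
351 cm^3


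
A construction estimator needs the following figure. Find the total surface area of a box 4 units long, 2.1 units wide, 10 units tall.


Shape: rectangular prism
l = 4 units, w = 2.1 units, h = 10 units
Formula: SA = 2(lw + lh + wh)
lw = 8.4, lh = 40, wh = 21
lw + lh + wh = 69.4
SA = 2 * 69.4
SA = 138.8
138.8 units^2


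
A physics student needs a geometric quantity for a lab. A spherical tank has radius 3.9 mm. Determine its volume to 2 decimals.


Shape: sphere
Radius r = 3.9 mm
Formula: V = (4/3) * pi * r^3
r^3 = 59.319
(4/3) * 59.319 = 79.092
V = 79.092 * pi
V = 248.47
248.47 mm^3


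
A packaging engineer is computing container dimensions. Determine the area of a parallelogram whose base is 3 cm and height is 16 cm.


Shape: parallelogram
Base b = 3 cm, Height h = 16 cm
Formula: A = b * h
A = 3 * 16
A = 48
48 cm^2


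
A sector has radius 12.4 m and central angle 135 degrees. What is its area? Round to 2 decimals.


Shape: circular sector
Radius r = 12.4 m, Angle = 135 degrees
Formula: A = (angle/360) * pi * r^2
r^2 = 153.76
Fraction of circle = 135/360
A = (135/360) * pi * 153.76
A = 57.66 * pi
A = 181.14
181.14 m^2


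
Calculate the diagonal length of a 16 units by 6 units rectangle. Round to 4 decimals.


Shape: rectangle (diagonal via Pythagoras)
Sides: 16 units and 6 units
Formula: d = sqrt(l^2 + w^2)
l^2 = 256, w^2 = 36
l^2 + w^2 = 292
d = sqrt(292)
d = 17.088
17.088 units


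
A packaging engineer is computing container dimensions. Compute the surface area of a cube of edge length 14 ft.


Shape: cube
Side s = 14 ft
A cube has 6 square faces.
Formula: SA = 6 * s^2
s^2 = 196
SA = 6 * 196
SA = 1176
1176 ft^2


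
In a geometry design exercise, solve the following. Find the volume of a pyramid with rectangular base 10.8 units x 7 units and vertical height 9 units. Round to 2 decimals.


Shape: rectangular pyramid
Base: 10.8 units x 7 units, Height h = 9 units
Formula: V = (1/3) * base_area * h
base_area = 10.8 * 7 = 75.6
base_area * h = 75.6 * 9 = 680.4
V = 680.4 / 3
V = 226.8
226.8 units^3


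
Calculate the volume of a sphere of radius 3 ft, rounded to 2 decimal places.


Shape: sphere
Radius r = 3 ft
Formula: V = (4/3) * pi * r^3
r^3 = 27
(4/3) * 27 = 36
V = 36 * pi
V = 113.1
113.1 ft^3


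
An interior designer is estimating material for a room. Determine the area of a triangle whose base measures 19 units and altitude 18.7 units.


Shape: triangle
Base b = 19 units, Height h = 18.7 units
Formula: A = (1/2) * b * h
A = 0.5 * 19 * 18.7
A = 0.5 * 355.3
A = 177.65
177.65 units^2


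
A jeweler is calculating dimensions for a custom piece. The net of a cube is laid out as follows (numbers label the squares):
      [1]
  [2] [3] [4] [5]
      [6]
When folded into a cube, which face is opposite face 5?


Net: cross layout. Take square 3 as the base (bottom).
Fold the four squares in the horizontal row up around 3: 2 -> left, 4 -> right, 5 wraps to the top.
Fold 1 and 6 up from 3: 1 -> back, 6 -> front.
Opposite pairs are therefore: (1, 6), (2, 4), (3, 5).
Face 5 is opposite face 3.
face 3


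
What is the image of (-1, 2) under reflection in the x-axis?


Transformation: reflection
Original point: (-1, 2)
Rule for reflection over the x-axis: (x, y) -> (x, -y)
Apply: (-1, 2) -> (-1, -2)
(-1, -2)


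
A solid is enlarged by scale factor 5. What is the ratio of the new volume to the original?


Linear scale factor k = 5
Rule: under a linear scaling by k, volumes scale by k^3.
k^3 = 5 * 5 * 5
k^3 = 25 * 5
k^3 = 125
Volume scales by a factor of 125.
125 (dimensionless)


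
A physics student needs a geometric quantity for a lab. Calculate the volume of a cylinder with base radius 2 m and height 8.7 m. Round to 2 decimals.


Shape: cylinder
Radius r = 2 m, Height h = 8.7 m
Formula: V = pi * r^2 * h
r^2 = 4
V = pi * 4 * 8.7
V = 34.8 * pi
V = 109.33
109.33 m^3


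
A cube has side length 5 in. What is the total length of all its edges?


Shape: cube
Side s = 5 in
A cube has 12 edges, all equal.
Formula: total edge length = 12 * s
Total = 12 * 5
Total = 60
60 in


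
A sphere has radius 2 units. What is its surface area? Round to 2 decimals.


Shape: sphere
Radius r = 2 units
Formula: SA = 4 * pi * r^2
r^2 = 4
SA = 4 * pi * 4
SA = 16 * pi
SA = 50.27
50.27 units^2


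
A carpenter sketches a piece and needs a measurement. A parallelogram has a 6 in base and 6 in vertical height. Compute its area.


Shape: parallelogram
Base b = 6 in, Height h = 6 in
Formula: A = b * h
A = 6 * 6
A = 36
36 in^2


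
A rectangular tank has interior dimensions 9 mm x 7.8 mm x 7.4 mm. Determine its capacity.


Shape: rectangular prism
l = 9 mm, w = 7.8 mm, h = 7.4 mm
Formula: V = l * w * h
V = 9 * 7.8 * 7.4
V = 70.2 * 7.4
V = 519.48
519.48 mm^3


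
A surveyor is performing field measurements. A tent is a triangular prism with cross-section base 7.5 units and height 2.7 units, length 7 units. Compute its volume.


Shape: triangular prism
Triangle base = 7.5 units, triangle height = 2.7 units, prism length L = 7 units
Formula: V = (1/2 * b * h_tri) * L
Cross-section area = 0.5 * 7.5 * 2.7 = 10.125
V = 10.125 * 7
V = 70.875
70.875 units^3


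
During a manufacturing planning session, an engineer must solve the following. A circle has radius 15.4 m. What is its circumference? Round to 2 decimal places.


Shape: circle
Radius r = 15.4 m
Formula: C = 2 * pi * r
C = 2 * pi * 15.4
C = 30.8 * pi
C = 96.76
96.76 m


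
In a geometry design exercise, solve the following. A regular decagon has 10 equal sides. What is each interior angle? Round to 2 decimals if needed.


Shape: regular decagon (10 sides)
Formula: interior angle = (n - 2) * 180 / n
(n - 2) = 8
(n - 2) * 180 = 1440
angle = 1440 / 10
angle = 144
144 degrees


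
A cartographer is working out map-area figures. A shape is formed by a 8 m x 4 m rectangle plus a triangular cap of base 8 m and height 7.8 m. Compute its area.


Composite shape: rectangle + triangle
Rectangle area = 8 * 4 = 32
Triangle area = 0.5 * 8 * 7.8 = 31.2
Total = 32 + 31.2
Total = 63.2
63.2 m^2


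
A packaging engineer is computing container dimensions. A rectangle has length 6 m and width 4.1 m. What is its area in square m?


Shape: rectangle
Length l = 6 m, Width w = 4.1 m
Formula: A = l * w
A = 6 * 4.1
A = 24.6
24.6 m^2


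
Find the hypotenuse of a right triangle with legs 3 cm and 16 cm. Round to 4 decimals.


Shape: right triangle
Legs a = 3 cm, b = 16 cm
Formula: c = sqrt(a^2 + b^2)
a^2 = 9, b^2 = 256
a^2 + b^2 = 265
c = sqrt(265)
c = 16.2788
16.2788 cm


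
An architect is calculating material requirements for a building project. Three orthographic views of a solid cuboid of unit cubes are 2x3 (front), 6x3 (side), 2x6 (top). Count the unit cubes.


Orthographic views of a solid rectangular block:
Front view 2 x 3 -> length = 2, height = 3
Side view 6 x 3 -> width = 6, height = 3 (consistent)
Top view 2 x 6 -> confirms length = 2, width = 6
The block is 2 x 6 x 3.
Total unit cubes = 2 * 6 * 3 = 36
36 unit cubes


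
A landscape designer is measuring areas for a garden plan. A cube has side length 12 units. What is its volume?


Shape: cube
Side s = 12 units
Formula: V = s^3
V = 12 * 12 * 12
V = 144 * 12
V = 1728
1728 units^3


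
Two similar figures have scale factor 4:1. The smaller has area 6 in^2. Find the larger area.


Linear scale factor k = 4
Original area = 6 in^2
Rule: under a linear scaling by k, areas scale by k^2.
k^2 = 4^2 = 16
New area = 6 * 16
New area = 96
96 in^2


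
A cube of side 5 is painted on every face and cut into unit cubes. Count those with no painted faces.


Large cube: 5 x 5 x 5, cut into unit cubes.
n = 5, so n - 2 = 3
Unpainted cubes form the interior (n - 2)^3 block.
(n - 2)^3 = 3^3 = 27
27 unit cubes


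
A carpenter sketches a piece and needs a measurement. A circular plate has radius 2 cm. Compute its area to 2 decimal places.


Shape: circle
Radius r = 2 cm
Formula: A = pi * r^2
r^2 = 2^2 = 4
A = pi * 4
A = 12.57
12.57 cm^2


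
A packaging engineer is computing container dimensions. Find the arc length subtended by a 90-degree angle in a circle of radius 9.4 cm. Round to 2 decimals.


Shape: circular arc
Radius r = 9.4 cm, Angle = 90 degrees
Formula: L = (angle/360) * 2 * pi * r
2 * pi * r = 18.8 * pi
L = (90/360) * 18.8 * pi
L = 4.7 * pi
L = 14.77
14.77 cm


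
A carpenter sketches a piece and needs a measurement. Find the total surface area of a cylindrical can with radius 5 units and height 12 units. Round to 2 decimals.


Shape: closed cylinder
Radius r = 5 units, Height h = 12 units
Formula: SA = 2*pi*r^2 + 2*pi*r*h = 2*pi*r*(r + h)
r + h = 17
2 * r * (r + h) = 2 * 5 * 17 = 170
SA = 170 * pi
SA = 534.07
534.07 units^2


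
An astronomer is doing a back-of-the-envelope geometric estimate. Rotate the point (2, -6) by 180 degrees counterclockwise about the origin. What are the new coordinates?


Transformation: rotation about the origin
Original point: (2, -6)
Rule for 180 deg: (x, y) -> (-x, -y)
Apply: (2, -6) -> (-2, 6)
(-2, 6)


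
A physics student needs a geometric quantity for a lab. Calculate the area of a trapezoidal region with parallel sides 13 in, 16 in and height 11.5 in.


Shape: trapezoid
Parallel sides a = 13 in, b = 16 in; Height h = 11.5 in
Formula: A = (a + b) * h / 2
a + b = 13 + 16 = 29
A = 29 * 11.5 / 2
A = 333.5 / 2
A = 166.75
166.75 in^2


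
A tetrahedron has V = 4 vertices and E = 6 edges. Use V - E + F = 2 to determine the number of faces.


Polyhedron: tetrahedron
Euler's formula for convex polyhedra: V - E + F = 2
Given: V = 4 vertices and E = 6 edges
Solve for F:
F = 2 + E - V = 2 + 6 - 4 = 4
4 faces


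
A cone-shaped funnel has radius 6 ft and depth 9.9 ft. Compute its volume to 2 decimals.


Shape: cone
Radius r = 6 ft, Height h = 9.9 ft
Formula: V = (1/3) * pi * r^2 * h
r^2 = 36
pi * r^2 * h = pi * 36 * 9.9 = 356.4 * pi
V = 356.4 * pi / 3
V = 373.22
373.22 ft^3


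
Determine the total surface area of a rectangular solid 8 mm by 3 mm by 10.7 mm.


Shape: rectangular prism
l = 8 mm, w = 3 mm, h = 10.7 mm
Formula: SA = 2(lw + lh + wh)
lw = 24, lh = 85.6, wh = 32.1
lw + lh + wh = 141.7
SA = 2 * 141.7
SA = 283.4
283.4 mm^2


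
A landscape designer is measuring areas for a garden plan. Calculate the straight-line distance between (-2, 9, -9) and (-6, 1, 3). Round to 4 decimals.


3D distance between two points
P1 = (-2, 9, -9), P2 = (-6, 1, 3)
Formula: d = sqrt((x2-x1)^2 + (y2-y1)^2 + (z2-z1)^2)
dx = -6 - -2 = -4
dy = 1 - 9 = -8
dz = 3 - -9 = 12
dx^2 + dy^2 + dz^2 = 16 + 64 + 144 = 224
d = sqrt(224)
d = 14.9666
14.9666 units


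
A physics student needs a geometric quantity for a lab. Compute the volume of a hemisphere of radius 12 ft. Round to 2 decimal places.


Shape: hemisphere (half of a sphere)
Radius r = 12 ft
Formula: V = (1/2) * (4/3) * pi * r^3 = (2/3) * pi * r^3
r^3 = 1728
(2/3) * 1728 = 1152
V = 1152 * pi
V = 3619.11
3619.11 ft^3


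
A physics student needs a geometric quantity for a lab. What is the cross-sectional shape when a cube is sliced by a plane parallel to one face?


Solid: cube
Cutting plane: parallel to one face
Visualize the intersection of the plane with the solid's surface.
The boundary of the cut region is a square.
square


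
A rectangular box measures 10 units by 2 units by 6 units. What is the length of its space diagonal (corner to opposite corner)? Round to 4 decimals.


Shape: rectangular box (space diagonal)
l = 10 units, w = 2 units, h = 6 units
Visualize: the diagonal of the base, then a right triangle with that diagonal and the height.
Formula: d = sqrt(l^2 + w^2 + h^2)
l^2 + w^2 + h^2 = 100 + 4 + 36 = 140
d = sqrt(140)
d = 11.8322
11.8322 units


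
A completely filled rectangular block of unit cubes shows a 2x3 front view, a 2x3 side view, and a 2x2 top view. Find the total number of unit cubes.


Orthographic views of a solid rectangular block:
Front view 2 x 3 -> length = 2, height = 3
Side view 2 x 3 -> width = 2, height = 3 (consistent)
Top view 2 x 2 -> confirms length = 2, width = 2
The block is 2 x 2 x 3.
Total unit cubes = 2 * 2 * 3 = 12
12 unit cubes


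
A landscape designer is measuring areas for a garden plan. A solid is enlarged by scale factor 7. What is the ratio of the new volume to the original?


Linear scale factor k = 7
Rule: under a linear scaling by k, volumes scale by k^3.
k^3 = 7 * 7 * 7
k^3 = 49 * 7
k^3 = 343
Volume scales by a factor of 343.
343 (dimensionless)


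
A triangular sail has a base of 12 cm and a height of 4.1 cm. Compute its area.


Shape: triangle
Base b = 12 cm, Height h = 4.1 cm
Formula: A = (1/2) * b * h
A = 0.5 * 12 * 4.1
A = 0.5 * 49.2
A = 24.6
24.6 cm^2


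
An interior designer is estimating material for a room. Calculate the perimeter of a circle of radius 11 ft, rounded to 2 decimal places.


Shape: circle
Radius r = 11 ft
Formula: C = 2 * pi * r
C = 2 * pi * 11
C = 22 * pi
C = 69.12
69.12 ft


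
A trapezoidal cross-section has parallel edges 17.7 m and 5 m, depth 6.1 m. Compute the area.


Shape: trapezoid
Parallel sides a = 17.7 m, b = 5 m; Height h = 6.1 m
Formula: A = (a + b) * h / 2
a + b = 17.7 + 5 = 22.7
A = 22.7 * 6.1 / 2
A = 138.47 / 2
A = 69.235
69.235 m^2


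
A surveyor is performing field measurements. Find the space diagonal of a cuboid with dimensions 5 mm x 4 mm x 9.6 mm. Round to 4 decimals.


Shape: rectangular box (space diagonal)
l = 5 mm, w = 4 mm, h = 9.6 mm
Visualize: the diagonal of the base, then a right triangle with that diagonal and the height.
Formula: d = sqrt(l^2 + w^2 + h^2)
l^2 + w^2 + h^2 = 25 + 16 + 92.16 = 133.16
d = sqrt(133.16)
d = 11.5395
11.5395 mm


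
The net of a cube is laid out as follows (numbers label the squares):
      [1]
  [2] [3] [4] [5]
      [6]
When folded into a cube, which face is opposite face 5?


Net: cross layout. Take square 3 as the base (bottom).
Fold the four squares in the horizontal row up around 3: 2 -> left, 4 -> right, 5 wraps to the top.
Fold 1 and 6 up from 3: 1 -> back, 6 -> front.
Opposite pairs are therefore: (1, 6), (2, 4), (3, 5).
Face 5 is opposite face 3.
face 3


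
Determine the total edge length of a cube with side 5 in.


Shape: cube
Side s = 5 in
A cube has 12 edges, all equal.
Formula: total edge length = 12 * s
Total = 12 * 5
Total = 60
60 in


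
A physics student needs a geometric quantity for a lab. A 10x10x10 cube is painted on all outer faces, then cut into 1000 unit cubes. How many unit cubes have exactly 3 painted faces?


Large cube: 10 x 10 x 10, cut into unit cubes.
Cubes with 3 painted faces are at the corners. A cube always has 8 corners.
Count = 8
8 unit cubes
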